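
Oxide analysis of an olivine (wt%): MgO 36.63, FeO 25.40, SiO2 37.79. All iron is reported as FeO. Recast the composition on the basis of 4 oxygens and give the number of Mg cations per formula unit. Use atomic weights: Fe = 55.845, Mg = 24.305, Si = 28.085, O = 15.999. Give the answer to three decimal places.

MgO: 36.63/40.304 = 0.90884 mol → 0.90884 mol Mg, 0.90884 mol O.
FeO: 25.40/71.844 = 0.35354 mol → 0.35354 mol Fe, 0.35354 mol O.
SiO2: 37.79/60.083 = 0.62896 mol → 0.62896 mol Si, 1.25792 mol O.
Total oxygen = 2.52030 mol. Normalization factor = 4/2.52030 = 1.58711.
Mg per 4 O = 0.90884 × 1.58711 = 1.442.

1.442 Mg apfu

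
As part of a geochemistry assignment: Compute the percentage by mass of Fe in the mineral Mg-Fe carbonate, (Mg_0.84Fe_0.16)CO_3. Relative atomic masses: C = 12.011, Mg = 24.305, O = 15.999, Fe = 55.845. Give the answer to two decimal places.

10.00 wt%

M((Mg_0.84Fe_0.16)CO_3) = 89.359 g/mol.
Fe contributes 0.16 × 55.845 = 8.935 g per mole.
8.935/89.359 = 0.1000 → 10.00%.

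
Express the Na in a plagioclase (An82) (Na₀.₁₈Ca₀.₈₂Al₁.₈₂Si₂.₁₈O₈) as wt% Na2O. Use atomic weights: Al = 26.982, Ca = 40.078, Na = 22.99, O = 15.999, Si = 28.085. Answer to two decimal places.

2.03 wt%

Molar mass of Na₀.₁₈Ca₀.₈₂Al₁.₈₂Si₂.₁₈O₈ = 0.18×22.99 + 0.82×40.078 + 1.82×26.982 + 2.18×28.085 + 8×15.999 = 275.327 g/mol.
Each formula unit contains 0.18 Na, equivalent to 0.18/2 = 0.0900 mol Na2O.
M(Na2O) = 2×22.99 + 1×15.999 = 61.979 g/mol.
Mass of Na2O per formula unit = 0.0900 × 61.979 = 5.578 g.
Na2O wt% = 5.578 / 275.327 × 100 = 2.03%.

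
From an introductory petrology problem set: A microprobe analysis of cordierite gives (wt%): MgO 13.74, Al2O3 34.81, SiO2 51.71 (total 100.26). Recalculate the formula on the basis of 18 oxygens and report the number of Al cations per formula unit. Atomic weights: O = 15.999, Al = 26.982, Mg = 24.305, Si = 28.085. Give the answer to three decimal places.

3.982 Al apfu

MgO (M=40.304): mol = 0.34091; Mg = 0.34091, O = 0.34091.
Al2O3 (M=101.961): mol = 0.34141; Al = 0.68282, O = 1.02423.
SiO2 (M=60.083): mol = 0.86064; Si = 0.86064, O = 1.72128.
ΣO = 3.08642; factor = 18/ΣO = 5.83200.
Al apfu = 0.68282 × 5.83200 = 3.982.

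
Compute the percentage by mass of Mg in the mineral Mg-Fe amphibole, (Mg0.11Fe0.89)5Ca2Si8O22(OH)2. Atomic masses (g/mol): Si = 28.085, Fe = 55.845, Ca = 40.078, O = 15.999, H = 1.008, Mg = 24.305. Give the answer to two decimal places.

1.40 wt%

M((Mg0.11Fe0.89)5Ca2Si8O22(OH)2) = 952.706 g/mol.
Mg contributes 0.55 × 24.305 = 13.368 g per mole.
13.368/952.706 = 0.0140 → 1.40%.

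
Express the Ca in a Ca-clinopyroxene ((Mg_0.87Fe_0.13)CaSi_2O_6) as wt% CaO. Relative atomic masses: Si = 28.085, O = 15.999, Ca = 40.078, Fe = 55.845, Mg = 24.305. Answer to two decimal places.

25.41 wt%

Formula mass = 220.647 g/mol.
1 Ca → 1.0000 mol CaO per formula unit; M(CaO) = 56.077, so CaO mass = 56.077 g.
56.077/220.647 × 100 = 25.41 wt%.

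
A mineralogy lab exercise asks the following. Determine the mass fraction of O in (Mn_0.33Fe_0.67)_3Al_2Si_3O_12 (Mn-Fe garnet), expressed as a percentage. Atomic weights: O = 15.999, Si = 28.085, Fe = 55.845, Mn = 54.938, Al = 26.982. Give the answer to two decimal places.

Molar mass of (Mn_0.33Fe_0.67)_3Al_2Si_3O_12: 0.99·54.938 + 2.01·55.845 + 2·26.982 + 3·28.085 + 12·15.999 = 496.844 g/mol.
Mass of O per formula unit: 12 × 15.999 = 191.988 g.
Weight fraction O = 191.988 / 496.844 = 0.3864.

38.64 mass %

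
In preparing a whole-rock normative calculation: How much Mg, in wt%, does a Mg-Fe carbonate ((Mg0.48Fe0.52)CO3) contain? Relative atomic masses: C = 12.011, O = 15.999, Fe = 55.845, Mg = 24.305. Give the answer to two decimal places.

11.58 wt%

Molar mass of (Mg0.48Fe0.52)CO3: 0.48*24.305 + 0.52*55.845 + 1*12.011 + 3*15.999 = 100.714 g/mol.
Mass of Mg per formula unit: 0.48 × 24.305 = 11.666 g.
Weight fraction Mg = 11.666 / 100.714 = 0.1158.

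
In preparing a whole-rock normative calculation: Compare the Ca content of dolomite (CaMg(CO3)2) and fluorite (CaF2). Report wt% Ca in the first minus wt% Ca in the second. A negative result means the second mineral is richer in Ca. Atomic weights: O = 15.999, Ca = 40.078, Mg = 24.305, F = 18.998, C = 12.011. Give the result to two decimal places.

-29.60 percentage points

M(CaMg(CO3)2) = 184.399 g/mol, so wt% Ca = 40.078/184.399 × 100 = 21.73%.
M(CaF2) = 78.074 g/mol, so wt% Ca = 40.078/78.074 × 100 = 51.33%.
21.73 − 51.33 = -29.60 pp.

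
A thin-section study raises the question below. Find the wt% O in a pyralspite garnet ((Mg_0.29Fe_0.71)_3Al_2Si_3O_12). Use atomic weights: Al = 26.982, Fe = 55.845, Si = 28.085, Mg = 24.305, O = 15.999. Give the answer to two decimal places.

40.82 mass %

M((Mg_0.29Fe_0.71)_3Al_2Si_3O_12) = 470.302 g/mol.
O contributes 12 × 15.999 = 191.988 g per mole.
191.988/470.302 = 0.4082 → 40.82%.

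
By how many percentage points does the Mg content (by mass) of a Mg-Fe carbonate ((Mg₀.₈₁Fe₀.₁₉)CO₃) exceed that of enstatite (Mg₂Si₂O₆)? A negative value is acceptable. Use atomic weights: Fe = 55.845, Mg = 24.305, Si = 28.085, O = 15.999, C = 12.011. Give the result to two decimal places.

-2.41 percentage points

First mineral: 19.687 g Mg in 90.306 g formula = 21.80 wt% Mg.
Second mineral: 48.610 g Mg in 200.774 g formula = 24.21 wt% Mg.
21.80% − 24.21% gives a difference of -2.41 percentage points.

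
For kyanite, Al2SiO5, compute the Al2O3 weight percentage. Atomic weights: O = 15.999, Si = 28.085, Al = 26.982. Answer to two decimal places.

62.92 wt%

Formula mass = 162.044 g/mol.
2 Al → 1.0000 mol Al2O3 per formula unit; M(Al2O3) = 101.961, so Al2O3 mass = 101.961 g.
101.961/162.044 × 100 = 62.92 wt%.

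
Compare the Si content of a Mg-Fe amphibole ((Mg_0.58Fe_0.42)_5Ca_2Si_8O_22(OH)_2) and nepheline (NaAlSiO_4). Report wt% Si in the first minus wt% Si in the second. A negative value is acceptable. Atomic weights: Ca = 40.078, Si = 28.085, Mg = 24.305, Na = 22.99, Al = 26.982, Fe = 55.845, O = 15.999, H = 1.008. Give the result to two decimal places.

Si in (Mg_0.58Fe_0.42)_5Ca_2Si_8O_22(OH)_2: molar mass 878.587 g/mol; 8×28.085 = 224.680 g → 25.57 wt%.
Si in NaAlSiO_4: molar mass 142.053 g/mol; 1×28.085 = 28.085 g → 19.77 wt%.
Difference = 25.57 − 19.77 = 5.80 percentage points.

5.80 percentage points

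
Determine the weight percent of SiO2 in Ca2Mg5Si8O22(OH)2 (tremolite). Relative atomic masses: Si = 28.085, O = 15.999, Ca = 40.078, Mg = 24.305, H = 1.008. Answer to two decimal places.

Molar mass of Ca2Mg5Si8O22(OH)2 = 2*40.078 + 5*24.305 + 8*28.085 + 24*15.999 + 2*1.008 = 812.353 g/mol.
Each formula unit contains 8 Si, equivalent to 8/1 = 8.0000 mol SiO2.
M(SiO2) = 1×28.085 + 2×15.999 = 60.083 g/mol.
Mass of SiO2 per formula unit = 8.0000 × 60.083 = 480.664 g.
SiO2 wt% = 480.664 / 812.353 × 100 = 59.17%.

59.17 wt%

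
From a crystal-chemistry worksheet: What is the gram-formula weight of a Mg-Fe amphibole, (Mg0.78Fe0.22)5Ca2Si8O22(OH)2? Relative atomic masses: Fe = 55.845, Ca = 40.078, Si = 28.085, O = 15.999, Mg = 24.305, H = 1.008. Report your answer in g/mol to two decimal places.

The formula mass is the sum 3.90·24.305 + 1.10·55.845 + 2·40.078 + 8·28.085 + 24·15.999 + 2·1.008.

847.05 g/mol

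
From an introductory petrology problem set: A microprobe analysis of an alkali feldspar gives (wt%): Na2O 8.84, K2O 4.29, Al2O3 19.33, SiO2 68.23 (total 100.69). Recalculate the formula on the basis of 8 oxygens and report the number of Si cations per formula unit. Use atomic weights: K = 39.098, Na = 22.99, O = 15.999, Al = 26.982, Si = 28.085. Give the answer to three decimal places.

Na2O (M=61.979): mol = 0.14263; Na = 0.28526, O = 0.14263.
K2O (M=94.195): mol = 0.04554; K = 0.09108, O = 0.04554.
Al2O3 (M=101.961): mol = 0.18958; Al = 0.37916, O = 0.56874.
SiO2 (M=60.083): mol = 1.13560; Si = 1.13560, O = 2.27120.
ΣO = 3.02811; factor = 8/ΣO = 2.64191.
Si apfu = 1.13560 × 2.64191 = 3.000.

3.000 Si apfu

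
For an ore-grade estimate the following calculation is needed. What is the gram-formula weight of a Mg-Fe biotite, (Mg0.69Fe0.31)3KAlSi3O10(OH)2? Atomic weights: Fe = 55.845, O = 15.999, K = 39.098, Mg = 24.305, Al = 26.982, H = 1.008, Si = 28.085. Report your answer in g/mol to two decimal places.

446.59 g/mol

M = 2.07·24.305 + 0.93·55.845 + 1·39.098 + 1·26.982 + 3·28.085 + 12·15.999 + 2·1.008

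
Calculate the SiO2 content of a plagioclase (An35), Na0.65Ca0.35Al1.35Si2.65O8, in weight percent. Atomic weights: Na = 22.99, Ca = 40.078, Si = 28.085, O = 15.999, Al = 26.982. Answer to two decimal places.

59.45 wt%

Formula mass = 267.814 g/mol.
2.65 Si → 2.6500 mol SiO2 per formula unit; M(SiO2) = 60.083, so SiO2 mass = 159.220 g.
159.220/267.814 × 100 = 59.45 wt%.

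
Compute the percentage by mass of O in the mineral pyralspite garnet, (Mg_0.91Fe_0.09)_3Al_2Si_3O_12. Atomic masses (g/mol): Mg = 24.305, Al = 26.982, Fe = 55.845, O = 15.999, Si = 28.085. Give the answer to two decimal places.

Molar mass of (Mg_0.91Fe_0.09)_3Al_2Si_3O_12: 2.73*24.305 + 0.27*55.845 + 2*26.982 + 3*28.085 + 12*15.999 = 411.638 g/mol.
Mass of O per formula unit: 12 × 15.999 = 191.988 g.
Weight fraction O = 191.988 / 411.638 = 0.4664.

46.64 weight percent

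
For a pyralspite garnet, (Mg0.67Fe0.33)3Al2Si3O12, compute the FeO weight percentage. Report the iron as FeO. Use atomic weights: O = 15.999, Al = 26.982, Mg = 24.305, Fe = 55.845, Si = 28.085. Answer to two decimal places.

16.38 wt%

M((Mg0.67Fe0.33)3Al2Si3O12) = 434.347 g/mol; M(FeO) = 71.844 g/mol.
Moles FeO per formula unit = 0.99 Fe ÷ 1 = 0.9900.
FeO fraction = (0.9900 × 71.844) / 434.347 = 71.126/434.347 = 0.1638.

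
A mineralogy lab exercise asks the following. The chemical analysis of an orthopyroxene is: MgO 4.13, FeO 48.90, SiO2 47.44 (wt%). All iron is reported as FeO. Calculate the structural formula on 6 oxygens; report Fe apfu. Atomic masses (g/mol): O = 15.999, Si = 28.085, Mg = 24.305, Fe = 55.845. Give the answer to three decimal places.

MgO: 4.13/40.304 = 0.10247 mol → 0.10247 mol Mg, 0.10247 mol O.
FeO: 48.90/71.844 = 0.68064 mol → 0.68064 mol Fe, 0.68064 mol O.
SiO2: 47.44/60.083 = 0.78957 mol → 0.78957 mol Si, 1.57914 mol O.
Total oxygen = 2.36225 mol. Normalization factor = 6/2.36225 = 2.53995.
Fe per 6 O = 0.68064 × 2.53995 = 1.729.

1.729 Fe apfu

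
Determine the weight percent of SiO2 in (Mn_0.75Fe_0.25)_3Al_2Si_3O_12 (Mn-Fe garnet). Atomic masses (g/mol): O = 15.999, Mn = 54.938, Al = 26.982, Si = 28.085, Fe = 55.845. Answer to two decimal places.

36.36 wt%

M((Mn_0.75Fe_0.25)_3Al_2Si_3O_12) = 495.701 g/mol; M(SiO2) = 60.083 g/mol.
Moles SiO2 per formula unit = 3 Si ÷ 1 = 3.0000.
SiO2 fraction = (3.0000 × 60.083) / 495.701 = 180.249/495.701 = 0.3636.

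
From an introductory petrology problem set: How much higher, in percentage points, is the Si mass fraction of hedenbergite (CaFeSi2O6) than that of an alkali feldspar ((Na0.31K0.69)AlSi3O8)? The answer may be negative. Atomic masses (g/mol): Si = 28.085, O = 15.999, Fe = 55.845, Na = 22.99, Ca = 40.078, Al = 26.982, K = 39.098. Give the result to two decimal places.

-8.18 percentage points

First mineral: 56.170 g Si in 248.087 g formula = 22.64 wt% Si.
Second mineral: 84.255 g Si in 273.334 g formula = 30.82 wt% Si.
22.64% − 30.82% gives a difference of -8.18 percentage points.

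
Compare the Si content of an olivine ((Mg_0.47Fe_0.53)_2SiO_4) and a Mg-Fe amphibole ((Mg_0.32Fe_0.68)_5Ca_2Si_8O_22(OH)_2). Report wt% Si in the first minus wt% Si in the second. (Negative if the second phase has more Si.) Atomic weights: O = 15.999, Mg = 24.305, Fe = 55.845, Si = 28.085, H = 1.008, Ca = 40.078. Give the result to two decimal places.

-8.30 percentage points

Si in (Mg_0.47Fe_0.53)_2SiO_4: molar mass 174.123 g/mol; 1×28.085 = 28.085 g → 16.13 wt%.
Si in (Mg_0.32Fe_0.68)_5Ca_2Si_8O_22(OH)_2: molar mass 919.589 g/mol; 8×28.085 = 224.680 g → 24.43 wt%.
Difference = 16.13 − 24.43 = -8.30 percentage points.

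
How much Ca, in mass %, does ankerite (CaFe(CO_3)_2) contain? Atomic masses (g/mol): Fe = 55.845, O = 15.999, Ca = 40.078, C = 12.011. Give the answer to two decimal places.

M(CaFe(CO_3)_2) = 215.939 g/mol.
Ca contributes 1 × 40.078 = 40.078 g per mole.
40.078/215.939 = 0.1856 → 18.56%.

18.56 mass %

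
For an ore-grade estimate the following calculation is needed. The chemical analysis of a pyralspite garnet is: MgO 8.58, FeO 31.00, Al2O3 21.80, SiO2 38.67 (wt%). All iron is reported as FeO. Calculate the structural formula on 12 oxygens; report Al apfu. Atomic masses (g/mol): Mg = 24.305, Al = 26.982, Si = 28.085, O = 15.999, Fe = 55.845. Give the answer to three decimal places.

1.994 Al apfu

8.58 wt% MgO ÷ 40.304 g/mol = 0.21288 mol, giving 0.21288 Mg and 0.21288 O.
31.00 wt% FeO ÷ 71.844 g/mol = 0.43149 mol, giving 0.43149 Fe and 0.43149 O.
21.80 wt% Al2O3 ÷ 101.961 g/mol = 0.21381 mol, giving 0.42762 Al and 0.64143 O.
38.67 wt% SiO2 ÷ 60.083 g/mol = 0.64361 mol, giving 0.64361 Si and 1.28722 O.
Oxygen sums to 2.57302; scaling by 12/2.57302 = 4.66378 puts the formula on 12 O.
Al: 0.42762 × 4.66378 = 1.994 atoms per formula unit.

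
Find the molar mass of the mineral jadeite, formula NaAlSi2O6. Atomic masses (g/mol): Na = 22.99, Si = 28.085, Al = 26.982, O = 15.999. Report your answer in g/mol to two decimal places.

Na: 1 × 22.99 = 22.9900
Al: 1 × 26.982 = 26.9820
Si: 2 × 28.085 = 56.1700
O: 6 × 15.999 = 95.9940
Summing the contributions gives the formula mass.

202.14 g/mol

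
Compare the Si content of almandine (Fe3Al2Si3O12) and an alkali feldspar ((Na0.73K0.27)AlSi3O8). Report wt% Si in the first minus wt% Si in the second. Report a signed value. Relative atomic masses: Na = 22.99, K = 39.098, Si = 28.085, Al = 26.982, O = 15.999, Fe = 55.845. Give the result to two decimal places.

-14.68 percentage points

Si in Fe3Al2Si3O12: molar mass 497.742 g/mol; 3×28.085 = 84.255 g → 16.93 wt%.
Si in (Na0.73K0.27)AlSi3O8: molar mass 266.568 g/mol; 3×28.085 = 84.255 g → 31.61 wt%.
Difference = 16.93 − 31.61 = -14.68 percentage points.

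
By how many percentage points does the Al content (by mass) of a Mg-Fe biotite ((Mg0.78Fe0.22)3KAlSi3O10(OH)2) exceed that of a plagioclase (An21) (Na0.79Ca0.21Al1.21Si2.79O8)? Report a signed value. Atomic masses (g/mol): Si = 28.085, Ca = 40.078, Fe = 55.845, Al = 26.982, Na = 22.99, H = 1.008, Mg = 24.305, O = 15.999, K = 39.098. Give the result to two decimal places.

-6.13 percentage points

M((Mg0.78Fe0.22)3KAlSi3O10(OH)2) = 438.070 g/mol, so wt% Al = 26.982/438.070 × 100 = 6.16%.
M(Na0.79Ca0.21Al1.21Si2.79O8) = 265.576 g/mol, so wt% Al = 32.648/265.576 × 100 = 12.29%.
6.16 − 12.29 = -6.13 pp.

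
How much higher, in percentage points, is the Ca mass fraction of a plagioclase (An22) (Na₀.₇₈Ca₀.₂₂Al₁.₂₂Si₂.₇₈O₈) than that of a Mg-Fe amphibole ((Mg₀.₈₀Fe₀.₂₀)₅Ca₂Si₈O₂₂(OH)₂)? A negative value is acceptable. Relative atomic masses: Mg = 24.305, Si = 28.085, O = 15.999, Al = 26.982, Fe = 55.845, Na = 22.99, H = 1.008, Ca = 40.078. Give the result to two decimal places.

-6.18 percentage points

First mineral: 8.817 g Ca in 265.736 g formula = 3.32 wt% Ca.
Second mineral: 80.156 g Ca in 843.893 g formula = 9.50 wt% Ca.
3.32% − 9.50% gives a difference of -6.18 percentage points.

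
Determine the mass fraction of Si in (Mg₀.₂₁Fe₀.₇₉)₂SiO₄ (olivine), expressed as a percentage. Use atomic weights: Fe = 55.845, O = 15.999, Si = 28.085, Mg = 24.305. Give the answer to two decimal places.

Molar mass of (Mg₀.₂₁Fe₀.₇₉)₂SiO₄: 0.42×24.305 + 1.58×55.845 + 1×28.085 + 4×15.999 = 190.524 g/mol.
Mass of Si per formula unit: 1 × 28.085 = 28.085 g.
Weight fraction Si = 28.085 / 190.524 = 0.1474.

14.74 wt%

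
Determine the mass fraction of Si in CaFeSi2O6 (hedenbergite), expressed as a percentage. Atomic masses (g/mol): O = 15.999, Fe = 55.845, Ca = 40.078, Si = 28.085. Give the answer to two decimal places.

M(CaFeSi2O6) = 248.087 g/mol.
Si contributes 2 × 28.085 = 56.170 g per mole.
56.170/248.087 = 0.2264 → 22.64%.

22.64 wt%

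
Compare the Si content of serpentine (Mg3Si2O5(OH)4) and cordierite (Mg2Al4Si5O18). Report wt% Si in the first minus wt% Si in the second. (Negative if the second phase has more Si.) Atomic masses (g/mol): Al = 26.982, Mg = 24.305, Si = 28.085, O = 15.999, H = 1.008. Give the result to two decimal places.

-3.74 percentage points

First mineral: 56.170 g Si in 277.108 g formula = 20.27 wt% Si.
Second mineral: 140.425 g Si in 584.945 g formula = 24.01 wt% Si.
20.27% − 24.01% gives a difference of -3.74 percentage points.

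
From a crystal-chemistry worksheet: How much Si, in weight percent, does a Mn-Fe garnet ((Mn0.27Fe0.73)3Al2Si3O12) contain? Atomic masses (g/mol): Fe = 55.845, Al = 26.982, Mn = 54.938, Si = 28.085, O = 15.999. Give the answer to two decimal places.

Molar mass of (Mn0.27Fe0.73)3Al2Si3O12: 0.81×54.938 + 2.19×55.845 + 2×26.982 + 3×28.085 + 12×15.999 = 497.007 g/mol.
Mass of Si per formula unit: 3 × 28.085 = 84.255 g.
Weight fraction Si = 84.255 / 497.007 = 0.1695.

16.95 weight percent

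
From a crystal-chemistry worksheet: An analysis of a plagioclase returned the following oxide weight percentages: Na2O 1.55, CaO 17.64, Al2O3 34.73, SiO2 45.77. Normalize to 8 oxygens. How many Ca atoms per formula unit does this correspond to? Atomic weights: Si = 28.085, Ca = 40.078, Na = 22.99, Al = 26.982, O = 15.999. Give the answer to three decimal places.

0.872 Ca apfu

Na2O: 1.55/61.979 = 0.02501 mol → 0.05002 mol Na, 0.02501 mol O.
CaO: 17.64/56.077 = 0.31457 mol → 0.31457 mol Ca, 0.31457 mol O.
Al2O3: 34.73/101.961 = 0.34062 mol → 0.68124 mol Al, 1.02186 mol O.
SiO2: 45.77/60.083 = 0.76178 mol → 0.76178 mol Si, 1.52356 mol O.
Total oxygen = 2.88500 mol. Normalization factor = 8/2.88500 = 2.77296.
Ca per 8 O = 0.31457 × 2.77296 = 0.872.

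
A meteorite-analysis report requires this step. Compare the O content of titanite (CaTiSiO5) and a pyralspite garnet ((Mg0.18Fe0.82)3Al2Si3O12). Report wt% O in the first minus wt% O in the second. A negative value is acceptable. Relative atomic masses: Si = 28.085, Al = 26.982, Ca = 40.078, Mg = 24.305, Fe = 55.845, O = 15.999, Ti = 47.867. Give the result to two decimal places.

0.87 percentage points

M(CaTiSiO5) = 196.025 g/mol, so wt% O = 79.995/196.025 × 100 = 40.81%.
M((Mg0.18Fe0.82)3Al2Si3O12) = 480.710 g/mol, so wt% O = 191.988/480.710 × 100 = 39.94%.
40.81 − 39.94 = 0.87 pp.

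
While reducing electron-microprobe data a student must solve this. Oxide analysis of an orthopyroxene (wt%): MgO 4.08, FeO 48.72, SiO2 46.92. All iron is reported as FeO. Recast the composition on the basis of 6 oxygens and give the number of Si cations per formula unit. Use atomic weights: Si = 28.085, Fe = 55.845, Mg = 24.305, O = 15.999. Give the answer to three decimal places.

2.001 Si apfu

MgO (M=40.304): mol = 0.10123; Mg = 0.10123, O = 0.10123.
FeO (M=71.844): mol = 0.67814; Fe = 0.67814, O = 0.67814.
SiO2 (M=60.083): mol = 0.78092; Si = 0.78092, O = 1.56184.
ΣO = 2.34121; factor = 6/ΣO = 2.56278.
Si apfu = 0.78092 × 2.56278 = 2.001.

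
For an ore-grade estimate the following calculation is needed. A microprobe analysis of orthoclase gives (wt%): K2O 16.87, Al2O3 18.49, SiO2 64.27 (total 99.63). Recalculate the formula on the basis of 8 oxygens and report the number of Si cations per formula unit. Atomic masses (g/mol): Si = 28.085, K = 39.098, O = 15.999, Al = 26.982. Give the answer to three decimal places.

K2O (M=94.195): mol = 0.17910; K = 0.35820, O = 0.17910.
Al2O3 (M=101.961): mol = 0.18134; Al = 0.36268, O = 0.54402.
SiO2 (M=60.083): mol = 1.06969; Si = 1.06969, O = 2.13938.
ΣO = 2.86250; factor = 8/ΣO = 2.79476.
Si apfu = 1.06969 × 2.79476 = 2.990.

2.990 Si apfu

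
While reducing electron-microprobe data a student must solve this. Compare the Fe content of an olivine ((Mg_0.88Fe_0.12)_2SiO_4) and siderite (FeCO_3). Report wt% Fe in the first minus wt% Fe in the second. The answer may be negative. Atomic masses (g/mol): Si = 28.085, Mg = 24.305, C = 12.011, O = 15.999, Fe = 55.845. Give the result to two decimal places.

-39.16 percentage points

Fe in (Mg_0.88Fe_0.12)_2SiO_4: molar mass 148.261 g/mol; 0.24×55.845 = 13.403 g → 9.04 wt%.
Fe in FeCO_3: molar mass 115.853 g/mol; 1×55.845 = 55.845 g → 48.20 wt%.
Difference = 9.04 − 48.20 = -39.16 percentage points.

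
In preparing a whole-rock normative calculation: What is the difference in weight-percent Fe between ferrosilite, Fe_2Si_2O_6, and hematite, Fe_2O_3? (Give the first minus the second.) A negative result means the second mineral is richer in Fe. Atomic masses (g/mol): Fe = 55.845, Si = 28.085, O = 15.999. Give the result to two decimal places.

-27.61 percentage points

Fe in Fe_2Si_2O_6: molar mass 263.854 g/mol; 2×55.845 = 111.690 g → 42.33 wt%.
Fe in Fe_2O_3: molar mass 159.687 g/mol; 2×55.845 = 111.690 g → 69.94 wt%.
Difference = 42.33 − 69.94 = -27.61 percentage points.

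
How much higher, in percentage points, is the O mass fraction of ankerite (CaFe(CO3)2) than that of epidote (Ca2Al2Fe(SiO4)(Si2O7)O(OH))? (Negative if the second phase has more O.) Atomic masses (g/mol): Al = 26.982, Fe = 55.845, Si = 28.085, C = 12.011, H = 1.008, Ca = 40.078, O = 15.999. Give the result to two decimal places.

1.41 percentage points

First mineral: 95.994 g O in 215.939 g formula = 44.45 wt% O.
Second mineral: 207.987 g O in 483.215 g formula = 43.04 wt% O.
44.45% − 43.04% gives a difference of 1.41 percentage points.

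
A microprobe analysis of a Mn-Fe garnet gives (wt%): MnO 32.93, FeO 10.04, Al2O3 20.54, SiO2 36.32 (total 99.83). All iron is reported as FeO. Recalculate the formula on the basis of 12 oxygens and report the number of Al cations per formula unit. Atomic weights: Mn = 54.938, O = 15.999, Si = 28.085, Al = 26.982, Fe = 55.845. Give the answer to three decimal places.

2.000 Al apfu

MnO: 32.93/70.937 = 0.46421 mol → 0.46421 mol Mn, 0.46421 mol O.
FeO: 10.04/71.844 = 0.13975 mol → 0.13975 mol Fe, 0.13975 mol O.
Al2O3: 20.54/101.961 = 0.20145 mol → 0.40290 mol Al, 0.60435 mol O.
SiO2: 36.32/60.083 = 0.60450 mol → 0.60450 mol Si, 1.20900 mol O.
Total oxygen = 2.41731 mol. Normalization factor = 12/2.41731 = 4.96420.
Al per 12 O = 0.40290 × 4.96420 = 2.000.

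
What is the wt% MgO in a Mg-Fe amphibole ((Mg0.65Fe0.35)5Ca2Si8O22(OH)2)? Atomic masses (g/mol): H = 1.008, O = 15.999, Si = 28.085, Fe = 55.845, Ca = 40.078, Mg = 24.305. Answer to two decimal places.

15.10 wt%

Formula mass = 867.548 g/mol.
3.25 Mg → 3.2500 mol MgO per formula unit; M(MgO) = 40.304, so MgO mass = 130.988 g.
130.988/867.548 × 100 = 15.10 wt%.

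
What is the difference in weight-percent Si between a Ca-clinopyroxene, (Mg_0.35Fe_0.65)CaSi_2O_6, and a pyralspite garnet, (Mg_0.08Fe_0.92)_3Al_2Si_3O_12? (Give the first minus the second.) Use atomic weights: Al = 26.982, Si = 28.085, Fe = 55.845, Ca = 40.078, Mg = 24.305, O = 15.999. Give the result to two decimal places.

First mineral: 56.170 g Si in 237.048 g formula = 23.70 wt% Si.
Second mineral: 84.255 g Si in 490.172 g formula = 17.19 wt% Si.
23.70% − 17.19% gives a difference of 6.51 percentage points.

6.51 percentage points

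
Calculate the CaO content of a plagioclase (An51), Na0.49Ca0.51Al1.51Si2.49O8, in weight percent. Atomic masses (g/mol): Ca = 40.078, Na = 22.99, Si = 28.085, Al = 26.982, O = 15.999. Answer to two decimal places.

10.58 wt%

Formula mass = 270.371 g/mol.
0.51 Ca → 0.5100 mol CaO per formula unit; M(CaO) = 56.077, so CaO mass = 28.599 g.
28.599/270.371 × 100 = 10.58 wt%.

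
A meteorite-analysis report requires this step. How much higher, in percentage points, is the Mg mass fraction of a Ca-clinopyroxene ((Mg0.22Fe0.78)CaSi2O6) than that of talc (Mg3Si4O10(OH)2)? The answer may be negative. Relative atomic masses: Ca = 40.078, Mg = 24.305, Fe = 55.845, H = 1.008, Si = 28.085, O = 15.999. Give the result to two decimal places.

First mineral: 5.347 g Mg in 241.148 g formula = 2.22 wt% Mg.
Second mineral: 72.915 g Mg in 379.259 g formula = 19.23 wt% Mg.
2.22% − 19.23% gives a difference of -17.01 percentage points.

-17.01 percentage points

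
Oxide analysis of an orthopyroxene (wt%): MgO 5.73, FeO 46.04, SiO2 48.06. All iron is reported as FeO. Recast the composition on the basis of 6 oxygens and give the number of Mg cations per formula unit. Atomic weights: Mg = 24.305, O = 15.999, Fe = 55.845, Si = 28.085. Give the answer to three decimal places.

0.358 Mg apfu

MgO: 5.73/40.304 = 0.14217 mol → 0.14217 mol Mg, 0.14217 mol O.
FeO: 46.04/71.844 = 0.64083 mol → 0.64083 mol Fe, 0.64083 mol O.
SiO2: 48.06/60.083 = 0.79989 mol → 0.79989 mol Si, 1.59978 mol O.
Total oxygen = 2.38278 mol. Normalization factor = 6/2.38278 = 2.51807.
Mg per 6 O = 0.14217 × 2.51807 = 0.358.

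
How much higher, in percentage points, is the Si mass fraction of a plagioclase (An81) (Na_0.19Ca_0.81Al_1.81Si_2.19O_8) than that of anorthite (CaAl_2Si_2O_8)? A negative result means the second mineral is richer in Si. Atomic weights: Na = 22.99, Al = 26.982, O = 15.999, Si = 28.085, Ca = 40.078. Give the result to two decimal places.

2.16 percentage points

M(Na_0.19Ca_0.81Al_1.81Si_2.19O_8) = 275.167 g/mol, so wt% Si = 61.506/275.167 × 100 = 22.35%.
M(CaAl_2Si_2O_8) = 278.204 g/mol, so wt% Si = 56.170/278.204 × 100 = 20.19%.
22.35 − 20.19 = 2.16 pp.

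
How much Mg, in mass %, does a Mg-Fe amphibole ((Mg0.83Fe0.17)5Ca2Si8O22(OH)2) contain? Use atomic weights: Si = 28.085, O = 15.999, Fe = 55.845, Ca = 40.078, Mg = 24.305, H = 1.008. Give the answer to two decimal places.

Molar mass of (Mg0.83Fe0.17)5Ca2Si8O22(OH)2: 4.15×24.305 + 0.85×55.845 + 2×40.078 + 8×28.085 + 24×15.999 + 2×1.008 = 839.162 g/mol.
Mass of Mg per formula unit: 4.15 × 24.305 = 100.866 g.
Weight fraction Mg = 100.866 / 839.162 = 0.1202.

12.02 mass %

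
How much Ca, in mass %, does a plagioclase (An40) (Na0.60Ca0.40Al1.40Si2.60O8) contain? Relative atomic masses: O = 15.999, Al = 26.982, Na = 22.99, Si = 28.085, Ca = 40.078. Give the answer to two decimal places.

Formula mass = 0.60×22.99 + 0.40×40.078 + 1.40×26.982 + 2.60×28.085 + 8×15.999 = 268.613 g/mol, of which 16.031 g is Ca.
So Ca makes up 16.031/268.613 = 0.0597 of the mass, i.e. 5.97%.

5.97 mass %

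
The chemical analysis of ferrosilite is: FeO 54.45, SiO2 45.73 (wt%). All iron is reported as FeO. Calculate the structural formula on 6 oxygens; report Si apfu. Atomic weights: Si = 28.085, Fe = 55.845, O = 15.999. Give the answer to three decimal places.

FeO (M=71.844): mol = 0.75789; Fe = 0.75789, O = 0.75789.
SiO2 (M=60.083): mol = 0.76111; Si = 0.76111, O = 1.52222.
ΣO = 2.28011; factor = 6/ΣO = 2.63145.
Si apfu = 0.76111 × 2.63145 = 2.003.

2.003 Si apfu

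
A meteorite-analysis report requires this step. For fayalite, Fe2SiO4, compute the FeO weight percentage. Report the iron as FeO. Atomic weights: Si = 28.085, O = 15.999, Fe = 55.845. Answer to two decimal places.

Molar mass of Fe2SiO4 = 2×55.845 + 1×28.085 + 4×15.999 = 203.771 g/mol.
Each formula unit contains 2 Fe, equivalent to 2/1 = 2.0000 mol FeO.
M(FeO) = 1×55.845 + 1×15.999 = 71.844 g/mol.
Mass of FeO per formula unit = 2.0000 × 71.844 = 143.688 g.
FeO wt% = 143.688 / 203.771 × 100 = 70.51%.

70.51 wt%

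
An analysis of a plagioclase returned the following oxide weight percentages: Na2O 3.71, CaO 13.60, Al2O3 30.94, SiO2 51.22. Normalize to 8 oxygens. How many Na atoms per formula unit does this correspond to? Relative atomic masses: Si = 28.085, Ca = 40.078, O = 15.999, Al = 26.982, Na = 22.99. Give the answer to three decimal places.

0.328 Na apfu

Na2O: 3.71/61.979 = 0.05986 mol → 0.11972 mol Na, 0.05986 mol O.
CaO: 13.60/56.077 = 0.24252 mol → 0.24252 mol Ca, 0.24252 mol O.
Al2O3: 30.94/101.961 = 0.30345 mol → 0.60690 mol Al, 0.91035 mol O.
SiO2: 51.22/60.083 = 0.85249 mol → 0.85249 mol Si, 1.70498 mol O.
Total oxygen = 2.91771 mol. Normalization factor = 8/2.91771 = 2.74188.
Na per 8 O = 0.11972 × 2.74188 = 0.328.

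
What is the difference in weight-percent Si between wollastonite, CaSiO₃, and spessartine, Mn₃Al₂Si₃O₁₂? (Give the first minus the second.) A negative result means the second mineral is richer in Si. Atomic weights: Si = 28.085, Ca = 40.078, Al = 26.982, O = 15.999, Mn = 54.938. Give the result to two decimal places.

Si in CaSiO₃: molar mass 116.160 g/mol; 1×28.085 = 28.085 g → 24.18 wt%.
Si in Mn₃Al₂Si₃O₁₂: molar mass 495.021 g/mol; 3×28.085 = 84.255 g → 17.02 wt%.
Difference = 24.18 − 17.02 = 7.16 percentage points.

7.16 percentage points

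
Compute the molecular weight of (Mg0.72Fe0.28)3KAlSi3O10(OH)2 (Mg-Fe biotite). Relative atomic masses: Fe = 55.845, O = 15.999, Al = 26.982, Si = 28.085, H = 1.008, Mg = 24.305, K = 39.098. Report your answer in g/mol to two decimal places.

443.75 g/mol

M = 2.16(24.305) + 0.84(55.845) + 1(39.098) + 1(26.982) + 3(28.085) + 12(15.999) + 2(1.008)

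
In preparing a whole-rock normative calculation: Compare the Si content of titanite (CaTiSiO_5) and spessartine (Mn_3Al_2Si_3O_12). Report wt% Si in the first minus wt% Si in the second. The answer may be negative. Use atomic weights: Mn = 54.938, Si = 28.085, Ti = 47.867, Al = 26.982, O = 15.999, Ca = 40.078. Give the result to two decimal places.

Si in CaTiSiO_5: molar mass 196.025 g/mol; 1×28.085 = 28.085 g → 14.33 wt%.
Si in Mn_3Al_2Si_3O_12: molar mass 495.021 g/mol; 3×28.085 = 84.255 g → 17.02 wt%.
Difference = 14.33 − 17.02 = -2.69 percentage points.

-2.69 percentage points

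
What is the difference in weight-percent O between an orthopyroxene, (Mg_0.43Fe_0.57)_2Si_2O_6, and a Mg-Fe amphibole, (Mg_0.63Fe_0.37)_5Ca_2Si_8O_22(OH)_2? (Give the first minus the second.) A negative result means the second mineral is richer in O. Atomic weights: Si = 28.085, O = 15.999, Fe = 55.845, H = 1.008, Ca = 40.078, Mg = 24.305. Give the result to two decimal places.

-3.55 percentage points

O in (Mg_0.43Fe_0.57)_2Si_2O_6: molar mass 236.730 g/mol; 6×15.999 = 95.994 g → 40.55 wt%.
O in (Mg_0.63Fe_0.37)_5Ca_2Si_8O_22(OH)_2: molar mass 870.702 g/mol; 24×15.999 = 383.976 g → 44.10 wt%.
Difference = 40.55 − 44.10 = -3.55 percentage points.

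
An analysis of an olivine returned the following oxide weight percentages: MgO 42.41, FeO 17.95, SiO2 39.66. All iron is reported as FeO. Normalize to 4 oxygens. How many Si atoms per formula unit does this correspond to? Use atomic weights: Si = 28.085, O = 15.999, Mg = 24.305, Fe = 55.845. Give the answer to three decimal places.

1.007 Si apfu

42.41 wt% MgO ÷ 40.304 g/mol = 1.05225 mol, giving 1.05225 Mg and 1.05225 O.
17.95 wt% FeO ÷ 71.844 g/mol = 0.24985 mol, giving 0.24985 Fe and 0.24985 O.
39.66 wt% SiO2 ÷ 60.083 g/mol = 0.66009 mol, giving 0.66009 Si and 1.32018 O.
Oxygen sums to 2.62228; scaling by 4/2.62228 = 1.52539 puts the formula on 4 O.
Si: 0.66009 × 1.52539 = 1.007 atoms per formula unit.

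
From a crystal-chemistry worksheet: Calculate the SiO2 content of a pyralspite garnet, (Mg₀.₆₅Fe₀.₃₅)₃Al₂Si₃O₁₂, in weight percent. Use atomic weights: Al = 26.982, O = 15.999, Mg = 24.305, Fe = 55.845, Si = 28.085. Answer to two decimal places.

41.32 wt%

Molar mass of (Mg₀.₆₅Fe₀.₃₅)₃Al₂Si₃O₁₂ = 1.95×24.305 + 1.05×55.845 + 2×26.982 + 3×28.085 + 12×15.999 = 436.239 g/mol.
Each formula unit contains 3 Si, equivalent to 3/1 = 3.0000 mol SiO2.
M(SiO2) = 1×28.085 + 2×15.999 = 60.083 g/mol.
Mass of SiO2 per formula unit = 3.0000 × 60.083 = 180.249 g.
SiO2 wt% = 180.249 / 436.239 × 100 = 41.32%.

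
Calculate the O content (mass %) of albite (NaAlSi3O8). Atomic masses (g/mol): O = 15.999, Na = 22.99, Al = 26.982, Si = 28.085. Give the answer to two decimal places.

48.81 mass %

Molar mass of NaAlSi3O8: 1×22.99 + 1×26.982 + 3×28.085 + 8×15.999 = 262.219 g/mol.
Mass of O per formula unit: 8 × 15.999 = 127.992 g.
Weight fraction O = 127.992 / 262.219 = 0.4881.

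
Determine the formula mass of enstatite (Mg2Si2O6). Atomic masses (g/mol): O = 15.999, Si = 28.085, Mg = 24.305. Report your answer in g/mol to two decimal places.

200.77 g/mol

Mg: 2 × 24.305 = 48.6100
Si: 2 × 28.085 = 56.1700
O: 6 × 15.999 = 95.9940
Summing the contributions gives the formula mass.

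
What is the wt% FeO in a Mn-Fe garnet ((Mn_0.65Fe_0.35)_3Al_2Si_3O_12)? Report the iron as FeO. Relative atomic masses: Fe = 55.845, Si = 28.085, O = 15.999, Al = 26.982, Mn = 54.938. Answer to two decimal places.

15.21 wt%

Formula mass = 495.973 g/mol.
1.05 Fe → 1.0500 mol FeO per formula unit; M(FeO) = 71.844, so FeO mass = 75.436 g.
75.436/495.973 × 100 = 15.21 wt%.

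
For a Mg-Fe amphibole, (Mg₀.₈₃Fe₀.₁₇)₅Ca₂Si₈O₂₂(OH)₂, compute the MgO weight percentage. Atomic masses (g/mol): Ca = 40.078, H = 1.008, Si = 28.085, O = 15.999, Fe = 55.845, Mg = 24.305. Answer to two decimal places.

Molar mass of (Mg₀.₈₃Fe₀.₁₇)₅Ca₂Si₈O₂₂(OH)₂ = 4.15·24.305 + 0.85·55.845 + 2·40.078 + 8·28.085 + 24·15.999 + 2·1.008 = 839.162 g/mol.
Each formula unit contains 4.15 Mg, equivalent to 4.15/1 = 4.1500 mol MgO.
M(MgO) = 1×24.305 + 1×15.999 = 40.304 g/mol.
Mass of MgO per formula unit = 4.1500 × 40.304 = 167.262 g.
MgO wt% = 167.262 / 839.162 × 100 = 19.93%.

19.93 wt%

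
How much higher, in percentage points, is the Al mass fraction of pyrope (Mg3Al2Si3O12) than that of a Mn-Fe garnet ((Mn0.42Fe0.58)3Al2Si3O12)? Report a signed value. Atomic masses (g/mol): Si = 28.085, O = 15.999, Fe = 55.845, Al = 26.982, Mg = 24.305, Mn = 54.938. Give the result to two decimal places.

2.52 percentage points

Al in Mg3Al2Si3O12: molar mass 403.122 g/mol; 2×26.982 = 53.964 g → 13.39 wt%.
Al in (Mn0.42Fe0.58)3Al2Si3O12: molar mass 496.599 g/mol; 2×26.982 = 53.964 g → 10.87 wt%.
Difference = 13.39 − 10.87 = 2.52 percentage points.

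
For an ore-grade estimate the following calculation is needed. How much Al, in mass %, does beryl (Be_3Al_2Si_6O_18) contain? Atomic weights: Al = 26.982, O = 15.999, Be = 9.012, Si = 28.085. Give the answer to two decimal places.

Formula mass = 3×9.012 + 2×26.982 + 6×28.085 + 18×15.999 = 537.492 g/mol, of which 53.964 g is Al.
So Al makes up 53.964/537.492 = 0.1004 of the mass, i.e. 10.04%.

10.04 mass %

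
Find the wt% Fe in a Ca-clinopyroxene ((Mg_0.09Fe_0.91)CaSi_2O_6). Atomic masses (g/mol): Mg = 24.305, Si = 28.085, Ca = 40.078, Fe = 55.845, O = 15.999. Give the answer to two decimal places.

Formula mass = 0.09·24.305 + 0.91·55.845 + 1·40.078 + 2·28.085 + 6·15.999 = 245.248 g/mol, of which 50.819 g is Fe.
So Fe makes up 50.819/245.248 = 0.2072 of the mass, i.e. 20.72%.

20.72 weight percent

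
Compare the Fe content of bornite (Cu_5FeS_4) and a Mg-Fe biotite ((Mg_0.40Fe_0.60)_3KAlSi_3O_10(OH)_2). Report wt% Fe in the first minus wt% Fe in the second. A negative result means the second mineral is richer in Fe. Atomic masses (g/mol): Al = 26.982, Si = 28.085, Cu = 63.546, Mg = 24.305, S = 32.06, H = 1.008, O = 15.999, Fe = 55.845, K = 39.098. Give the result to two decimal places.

Fe in Cu_5FeS_4: molar mass 501.815 g/mol; 1×55.845 = 55.845 g → 11.13 wt%.
Fe in (Mg_0.40Fe_0.60)_3KAlSi_3O_10(OH)_2: molar mass 474.026 g/mol; 1.80×55.845 = 100.521 g → 21.21 wt%.
Difference = 11.13 − 21.21 = -10.08 percentage points.

-10.08 percentage points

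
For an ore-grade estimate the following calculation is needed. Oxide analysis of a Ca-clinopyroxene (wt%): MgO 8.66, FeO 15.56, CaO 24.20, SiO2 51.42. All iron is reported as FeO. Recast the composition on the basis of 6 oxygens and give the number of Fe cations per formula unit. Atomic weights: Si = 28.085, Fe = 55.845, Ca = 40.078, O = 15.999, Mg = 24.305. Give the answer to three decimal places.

0.505 Fe apfu

8.66 wt% MgO ÷ 40.304 g/mol = 0.21487 mol, giving 0.21487 Mg and 0.21487 O.
15.56 wt% FeO ÷ 71.844 g/mol = 0.21658 mol, giving 0.21658 Fe and 0.21658 O.
24.20 wt% CaO ÷ 56.077 g/mol = 0.43155 mol, giving 0.43155 Ca and 0.43155 O.
51.42 wt% SiO2 ÷ 60.083 g/mol = 0.85582 mol, giving 0.85582 Si and 1.71164 O.
Oxygen sums to 2.57464; scaling by 6/2.57464 = 2.33042 puts the formula on 6 O.
Fe: 0.21658 × 2.33042 = 0.505 atoms per formula unit.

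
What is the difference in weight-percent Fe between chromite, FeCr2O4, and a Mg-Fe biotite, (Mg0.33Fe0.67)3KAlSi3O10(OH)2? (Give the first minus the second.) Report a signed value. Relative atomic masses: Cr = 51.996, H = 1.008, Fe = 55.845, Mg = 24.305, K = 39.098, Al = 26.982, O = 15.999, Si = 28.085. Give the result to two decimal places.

M(FeCr2O4) = 223.833 g/mol, so wt% Fe = 55.845/223.833 × 100 = 24.95%.
M((Mg0.33Fe0.67)3KAlSi3O10(OH)2) = 480.649 g/mol, so wt% Fe = 112.248/480.649 × 100 = 23.35%.
24.95 − 23.35 = 1.60 pp.

1.60 percentage points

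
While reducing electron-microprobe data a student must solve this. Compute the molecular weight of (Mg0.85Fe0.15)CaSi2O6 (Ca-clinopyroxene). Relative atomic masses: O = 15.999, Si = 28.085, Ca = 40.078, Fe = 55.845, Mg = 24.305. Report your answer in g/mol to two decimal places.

221.28 g/mol

M = 0.85(24.305) + 0.15(55.845) + 1(40.078) + 2(28.085) + 6(15.999)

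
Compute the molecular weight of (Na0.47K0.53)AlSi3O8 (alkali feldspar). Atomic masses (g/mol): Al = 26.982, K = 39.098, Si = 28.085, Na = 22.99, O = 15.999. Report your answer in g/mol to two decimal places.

M = 0.47*22.99 + 0.53*39.098 + 1*26.982 + 3*28.085 + 8*15.999

270.76 g/mol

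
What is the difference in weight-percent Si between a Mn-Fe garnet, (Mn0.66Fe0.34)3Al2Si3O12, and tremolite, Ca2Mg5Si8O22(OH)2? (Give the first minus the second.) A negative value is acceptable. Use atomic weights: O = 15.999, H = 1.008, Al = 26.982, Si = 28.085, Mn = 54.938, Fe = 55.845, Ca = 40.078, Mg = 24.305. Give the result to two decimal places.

-10.67 percentage points

First mineral: 84.255 g Si in 495.946 g formula = 16.99 wt% Si.
Second mineral: 224.680 g Si in 812.353 g formula = 27.66 wt% Si.
16.99% − 27.66% gives a difference of -10.67 percentage points.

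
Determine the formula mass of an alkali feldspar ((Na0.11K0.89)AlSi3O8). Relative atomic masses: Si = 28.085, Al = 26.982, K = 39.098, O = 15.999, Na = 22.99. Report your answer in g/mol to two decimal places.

276.56 g/mol

The formula mass is the sum 0.11(22.99) + 0.89(39.098) + 1(26.982) + 3(28.085) + 8(15.999).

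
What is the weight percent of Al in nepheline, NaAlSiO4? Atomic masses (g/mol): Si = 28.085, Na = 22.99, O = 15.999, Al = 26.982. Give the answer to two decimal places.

18.99 mass %

M(NaAlSiO4) = 142.053 g/mol.
Al contributes 1 × 26.982 = 26.982 g per mole.
26.982/142.053 = 0.1899 → 18.99%.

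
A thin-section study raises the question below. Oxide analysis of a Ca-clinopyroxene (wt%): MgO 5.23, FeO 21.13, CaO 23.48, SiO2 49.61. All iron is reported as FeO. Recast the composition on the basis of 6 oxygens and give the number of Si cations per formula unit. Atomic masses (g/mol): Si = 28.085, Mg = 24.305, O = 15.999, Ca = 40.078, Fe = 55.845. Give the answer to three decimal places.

5.23 wt% MgO ÷ 40.304 g/mol = 0.12976 mol, giving 0.12976 Mg and 0.12976 O.
21.13 wt% FeO ÷ 71.844 g/mol = 0.29411 mol, giving 0.29411 Fe and 0.29411 O.
23.48 wt% CaO ÷ 56.077 g/mol = 0.41871 mol, giving 0.41871 Ca and 0.41871 O.
49.61 wt% SiO2 ÷ 60.083 g/mol = 0.82569 mol, giving 0.82569 Si and 1.65138 O.
Oxygen sums to 2.49396; scaling by 6/2.49396 = 2.40581 puts the formula on 6 O.
Si: 0.82569 × 2.40581 = 1.986 atoms per formula unit.

1.986 Si apfu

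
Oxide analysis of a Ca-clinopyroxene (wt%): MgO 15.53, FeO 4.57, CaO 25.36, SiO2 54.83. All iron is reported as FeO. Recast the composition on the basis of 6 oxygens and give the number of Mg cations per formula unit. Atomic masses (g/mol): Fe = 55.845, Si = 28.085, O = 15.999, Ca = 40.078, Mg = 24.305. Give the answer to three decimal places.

MgO: 15.53/40.304 = 0.38532 mol → 0.38532 mol Mg, 0.38532 mol O.
FeO: 4.57/71.844 = 0.06361 mol → 0.06361 mol Fe, 0.06361 mol O.
CaO: 25.36/56.077 = 0.45224 mol → 0.45224 mol Ca, 0.45224 mol O.
SiO2: 54.83/60.083 = 0.91257 mol → 0.91257 mol Si, 1.82514 mol O.
Total oxygen = 2.72631 mol. Normalization factor = 6/2.72631 = 2.20078.
Mg per 6 O = 0.38532 × 2.20078 = 0.848.

0.848 Mg apfu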